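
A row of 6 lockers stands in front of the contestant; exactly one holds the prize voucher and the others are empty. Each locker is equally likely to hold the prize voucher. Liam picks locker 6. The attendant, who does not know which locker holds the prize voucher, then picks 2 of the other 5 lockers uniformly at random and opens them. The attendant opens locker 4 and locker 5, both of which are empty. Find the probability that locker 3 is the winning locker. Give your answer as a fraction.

Apply Bayes' rule, conditioning on where the prize voucher actually is.
If it is in any of lockers 1, 2, 3, and 6 (prior 1/6 each): the attendant picks exactly this set with probability 1/10 regardless, and none is the prize; weight (1/6)·(1/10) = 1/60 each.
If it is in either of lockers 4 and 5 (prior 1/6 each): that locker was opened and seen not to hold the prize — ruled out; weight (1/6)·0 = 0 each.
The weights sum to 1/15.
So P(the prize voucher in locker 3 | the attendant opened locker 4 and locker 5) = (1/60) / (1/15) = 1/4.

1/4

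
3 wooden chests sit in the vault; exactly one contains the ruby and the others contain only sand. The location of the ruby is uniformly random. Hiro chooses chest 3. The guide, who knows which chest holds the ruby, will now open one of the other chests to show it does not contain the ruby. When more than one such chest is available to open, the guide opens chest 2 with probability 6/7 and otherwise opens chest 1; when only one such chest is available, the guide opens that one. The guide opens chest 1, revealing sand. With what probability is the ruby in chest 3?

Condition on the true location of the ruby.
If it is in chest 1 (prior 1/3): the guide opened chest 1, so this case is ruled out; weight (1/3)·0 = 0.
If it is in chest 2 (prior 1/3): only chest 1 is available, probability 1; weight (1/3)·1 = 1/3.
If it is in chest 3 (prior 1/3): chest 2 is available but not opened, probability 1/7; weight (1/3)·(1/7) = 1/21.
The weights sum to 8/21.
So P(the ruby in chest 3 | the guide opened chest 1) = (1/21) / (8/21) = 1/8.

1/8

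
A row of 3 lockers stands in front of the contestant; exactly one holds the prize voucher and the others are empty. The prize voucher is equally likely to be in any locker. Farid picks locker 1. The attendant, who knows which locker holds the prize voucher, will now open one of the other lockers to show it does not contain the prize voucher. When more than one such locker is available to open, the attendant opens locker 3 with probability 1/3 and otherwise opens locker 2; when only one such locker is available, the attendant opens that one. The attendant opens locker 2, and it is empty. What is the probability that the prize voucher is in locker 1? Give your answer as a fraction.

Apply Bayes' rule, conditioning on where the prize voucher actually is.
If it is in locker 1 (prior 1/3): locker 3 is available but not opened, probability 2/3; weight (1/3)·(2/3) = 2/9.
If it is in locker 2 (prior 1/3): the attendant opened locker 2, so this case is ruled out; weight (1/3)·0 = 0.
If it is in locker 3 (prior 1/3): only locker 2 is available, probability 1; weight (1/3)·1 = 1/3.
The weights sum to 5/9.
So P(the prize voucher in locker 1 | the attendant opened locker 2) = (2/9) / (5/9) = 2/5.

2/5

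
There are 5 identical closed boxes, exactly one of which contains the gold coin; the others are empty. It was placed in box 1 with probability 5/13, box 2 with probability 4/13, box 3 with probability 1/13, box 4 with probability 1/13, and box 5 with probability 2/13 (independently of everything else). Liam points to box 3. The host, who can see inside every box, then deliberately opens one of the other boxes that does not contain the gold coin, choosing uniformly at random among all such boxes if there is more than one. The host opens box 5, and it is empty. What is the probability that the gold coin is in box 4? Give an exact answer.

4/43

Apply Bayes' rule, conditioning on where the gold coin actually is.
If it is in box 1 (prior 5/13): the host has 3 equally likely choices, so probability 1/3; weight (5/13)·(1/3) = 5/39.
If it is in box 2 (prior 4/13): the host has 3 equally likely choices, so probability 1/3; weight (4/13)·(1/3) = 4/39.
If it is in box 3 (prior 1/13): the host has 4 equally likely choices, so probability 1/4; weight (1/13)·(1/4) = 1/52.
If it is in box 4 (prior 1/13): the host has 3 equally likely choices, so probability 1/3; weight (1/13)·(1/3) = 1/39.
If it is in box 5 (prior 2/13): the host opened box 5, so this case is ruled out; weight (2/13)·0 = 0.
The weights sum to 43/156.
So P(the gold coin in box 4 | the host opened box 5) = (1/39) / (43/156) = 4/43.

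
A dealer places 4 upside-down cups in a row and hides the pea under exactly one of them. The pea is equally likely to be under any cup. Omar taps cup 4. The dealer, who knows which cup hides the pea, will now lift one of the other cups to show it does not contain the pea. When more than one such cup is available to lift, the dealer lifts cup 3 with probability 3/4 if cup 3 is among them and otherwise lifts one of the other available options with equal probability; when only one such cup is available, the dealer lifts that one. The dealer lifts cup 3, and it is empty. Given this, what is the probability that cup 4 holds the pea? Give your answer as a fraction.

1/3

Apply Bayes' rule, conditioning on where the pea actually is.
If it is under any of cups 1, 2, and 4 (prior 1/4 each): cup 3 is available, opened with probability 3/4; weight (1/4)·(3/4) = 3/16 each.
If it is under cup 3 (prior 1/4): the dealer opened cup 3, so this case is ruled out; weight (1/4)·0 = 0.
The weights sum to 9/16.
So P(the pea under cup 4 | the dealer opened cup 3) = (3/16) / (9/16) = 1/3.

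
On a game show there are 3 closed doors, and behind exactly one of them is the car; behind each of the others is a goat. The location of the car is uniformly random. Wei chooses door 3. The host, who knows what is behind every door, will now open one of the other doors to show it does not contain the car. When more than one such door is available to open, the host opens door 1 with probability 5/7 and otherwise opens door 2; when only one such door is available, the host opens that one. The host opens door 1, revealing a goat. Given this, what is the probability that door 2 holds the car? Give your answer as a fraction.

Consider each possible location of the car in turn.
If it is behind door 1 (prior 1/3): the host opened door 1, so this case is ruled out; weight (1/3)·0 = 0.
If it is behind door 2 (prior 1/3): only door 1 is available, probability 1; weight (1/3)·1 = 1/3.
If it is behind door 3 (prior 1/3): door 1 is available, opened with probability 5/7; weight (1/3)·(5/7) = 5/21.
The weights sum to 4/7.
So P(the car behind door 2 | the host opened door 1) = (1/3) / (4/7) = 7/12.

7/12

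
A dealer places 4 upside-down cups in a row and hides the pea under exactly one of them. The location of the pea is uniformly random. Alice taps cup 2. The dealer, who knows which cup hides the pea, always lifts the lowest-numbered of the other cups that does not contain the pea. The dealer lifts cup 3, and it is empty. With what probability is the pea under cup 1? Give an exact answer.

1

Consider each possible location of the pea in turn.
If it is under cup 1 (prior 1/4): cup 3 is the lowest-numbered option available, probability 1; weight (1/4)·1 = 1/4.
If it is under either of cups 2 and 4 (prior 1/4 each): the dealer would have opened cup 1 instead, probability 0; weight (1/4)·0 = 0 each.
If it is under cup 3 (prior 1/4): the dealer opened cup 3, so this case is ruled out; weight (1/4)·0 = 0.
The weights sum to 1/4.
So P(the pea under cup 1 | the dealer opened cup 3) = (1/4) / (1/4) = 1.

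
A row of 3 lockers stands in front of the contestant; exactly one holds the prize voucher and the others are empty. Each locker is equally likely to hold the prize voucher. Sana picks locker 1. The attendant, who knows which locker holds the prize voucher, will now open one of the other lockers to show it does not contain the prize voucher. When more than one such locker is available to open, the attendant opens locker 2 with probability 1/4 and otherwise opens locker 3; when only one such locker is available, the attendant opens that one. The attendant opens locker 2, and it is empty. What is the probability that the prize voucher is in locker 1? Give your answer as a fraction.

Apply Bayes' rule, conditioning on where the prize voucher actually is.
If it is in locker 1 (prior 1/3): locker 2 is available, opened with probability 1/4; weight (1/3)·(1/4) = 1/12.
If it is in locker 2 (prior 1/3): the attendant opened locker 2, so this case is ruled out; weight (1/3)·0 = 0.
If it is in locker 3 (prior 1/3): only locker 2 is available, probability 1; weight (1/3)·1 = 1/3.
The weights sum to 5/12.
So P(the prize voucher in locker 1 | the attendant opened locker 2) = (1/12) / (5/12) = 1/5.

1/5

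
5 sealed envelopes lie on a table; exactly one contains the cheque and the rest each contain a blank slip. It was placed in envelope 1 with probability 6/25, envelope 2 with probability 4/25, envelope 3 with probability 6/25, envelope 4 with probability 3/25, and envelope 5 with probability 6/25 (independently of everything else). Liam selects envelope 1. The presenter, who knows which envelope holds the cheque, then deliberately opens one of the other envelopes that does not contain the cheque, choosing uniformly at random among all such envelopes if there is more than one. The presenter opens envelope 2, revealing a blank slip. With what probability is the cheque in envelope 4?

Consider each possible location of the cheque in turn.
If it is in envelope 1 (prior 6/25): the presenter has 4 equally likely choices, so probability 1/4; weight (6/25)·(1/4) = 3/50.
If it is in envelope 2 (prior 4/25): the presenter opened envelope 2, so this case is ruled out; weight (4/25)·0 = 0.
If it is in either of envelopes 3 and 5 (prior 6/25 each): the presenter has 3 equally likely choices, so probability 1/3; weight (6/25)·(1/3) = 2/25 each.
If it is in envelope 4 (prior 3/25): the presenter has 3 equally likely choices, so probability 1/3; weight (3/25)·(1/3) = 1/25.
The weights sum to 13/50.
So P(the cheque in envelope 4 | the presenter opened envelope 2) = (1/25) / (13/50) = 2/13.

2/13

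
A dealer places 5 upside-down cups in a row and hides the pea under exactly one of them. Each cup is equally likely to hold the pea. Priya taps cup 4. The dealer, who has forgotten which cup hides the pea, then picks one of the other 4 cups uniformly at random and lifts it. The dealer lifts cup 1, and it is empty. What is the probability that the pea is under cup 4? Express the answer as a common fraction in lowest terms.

1/4

Condition on the true location of the pea.
If it is under cup 1 (prior 1/5): the dealer opened cup 1, so this case is ruled out; weight (1/5)·0 = 0.
If it is under any of cups 2, 3, 4, and 5 (prior 1/5 each): the dealer picks cup 1 with probability 1/4 regardless, and it is not the prize; weight (1/5)·(1/4) = 1/20 each.
The weights sum to 1/5.
So P(the pea under cup 4 | the dealer opened cup 1) = (1/20) / (1/5) = 1/4.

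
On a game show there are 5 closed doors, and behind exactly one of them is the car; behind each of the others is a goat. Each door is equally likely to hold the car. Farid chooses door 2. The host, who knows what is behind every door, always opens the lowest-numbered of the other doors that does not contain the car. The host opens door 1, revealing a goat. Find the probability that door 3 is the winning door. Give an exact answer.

1/4

Consider each possible location of the car in turn.
If it is behind door 1 (prior 1/5): the host opened door 1, so this case is ruled out; weight (1/5)·0 = 0.
If it is behind any of doors 2, 3, 4, and 5 (prior 1/5 each): door 1 is the lowest-numbered option available, probability 1; weight (1/5)·1 = 1/5 each.
The weights sum to 4/5.
So P(the car behind door 3 | the host opened door 1) = (1/5) / (4/5) = 1/4.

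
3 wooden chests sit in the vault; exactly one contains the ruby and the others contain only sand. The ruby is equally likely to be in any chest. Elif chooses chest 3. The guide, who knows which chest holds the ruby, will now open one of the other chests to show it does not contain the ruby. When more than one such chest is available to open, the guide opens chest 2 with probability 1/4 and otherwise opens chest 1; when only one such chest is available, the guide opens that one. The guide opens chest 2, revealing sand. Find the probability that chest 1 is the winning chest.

Apply Bayes' rule, conditioning on where the ruby actually is.
If it is in chest 1 (prior 1/3): only chest 2 is available, probability 1; weight (1/3)·1 = 1/3.
If it is in chest 2 (prior 1/3): the guide opened chest 2, so this case is ruled out; weight (1/3)·0 = 0.
If it is in chest 3 (prior 1/3): chest 2 is available, opened with probability 1/4; weight (1/3)·(1/4) = 1/12.
The weights sum to 5/12.
So P(the ruby in chest 1 | the guide opened chest 2) = (1/3) / (5/12) = 4/5.

4/5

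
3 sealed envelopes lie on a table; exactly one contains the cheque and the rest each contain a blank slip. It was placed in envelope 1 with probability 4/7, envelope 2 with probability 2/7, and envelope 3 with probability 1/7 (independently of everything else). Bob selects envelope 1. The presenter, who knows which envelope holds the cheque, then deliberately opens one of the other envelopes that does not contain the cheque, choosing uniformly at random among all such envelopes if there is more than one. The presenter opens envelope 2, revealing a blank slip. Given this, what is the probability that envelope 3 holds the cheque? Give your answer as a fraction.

1/3

Consider each possible location of the cheque in turn.
If it is in envelope 1 (prior 4/7): the presenter has 2 equally likely choices, so probability 1/2; weight (4/7)·(1/2) = 2/7.
If it is in envelope 2 (prior 2/7): the presenter opened envelope 2, so this case is ruled out; weight (2/7)·0 = 0.
If it is in envelope 3 (prior 1/7): the presenter has no choice, probability 1; weight (1/7)·1 = 1/7.
The weights sum to 3/7.
So P(the cheque in envelope 3 | the presenter opened envelope 2) = (1/7) / (3/7) = 1/3.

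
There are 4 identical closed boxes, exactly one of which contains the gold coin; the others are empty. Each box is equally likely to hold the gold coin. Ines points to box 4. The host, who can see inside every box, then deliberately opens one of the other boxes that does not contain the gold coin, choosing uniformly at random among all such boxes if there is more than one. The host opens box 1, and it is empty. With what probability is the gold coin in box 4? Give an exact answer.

1/4

Apply Bayes' rule, conditioning on where the gold coin actually is.
If it is in box 1 (prior 1/4): the host opened box 1, so this case is ruled out; weight (1/4)·0 = 0.
If it is in either of boxes 2 and 3 (prior 1/4 each): the host has 2 equally likely choices, so probability 1/2; weight (1/4)·(1/2) = 1/8 each.
If it is in box 4 (prior 1/4): the host has 3 equally likely choices, so probability 1/3; weight (1/4)·(1/3) = 1/12.
The weights sum to 1/3.
So P(the gold coin in box 4 | the host opened box 1) = (1/12) / (1/3) = 1/4.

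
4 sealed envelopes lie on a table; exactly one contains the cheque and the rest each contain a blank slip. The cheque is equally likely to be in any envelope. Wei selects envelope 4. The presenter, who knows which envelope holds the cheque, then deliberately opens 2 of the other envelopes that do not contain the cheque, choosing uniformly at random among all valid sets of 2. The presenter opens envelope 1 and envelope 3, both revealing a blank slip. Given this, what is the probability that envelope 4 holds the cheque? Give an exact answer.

1/4

Consider each possible location of the cheque in turn.
If it is in either of envelopes 1 and 3 (prior 1/4 each): that envelope was opened and seen not to hold the prize — ruled out; weight (1/4)·0 = 0 each.
If it is in envelope 2 (prior 1/4): the presenter has no choice, probability 1; weight (1/4)·1 = 1/4.
If it is in envelope 4 (prior 1/4): the presenter has 3 equally likely choices, so probability 1/3; weight (1/4)·(1/3) = 1/12.
The weights sum to 1/3.
So P(the cheque in envelope 4 | the presenter opened envelope 1 and envelope 3) = (1/12) / (1/3) = 1/4.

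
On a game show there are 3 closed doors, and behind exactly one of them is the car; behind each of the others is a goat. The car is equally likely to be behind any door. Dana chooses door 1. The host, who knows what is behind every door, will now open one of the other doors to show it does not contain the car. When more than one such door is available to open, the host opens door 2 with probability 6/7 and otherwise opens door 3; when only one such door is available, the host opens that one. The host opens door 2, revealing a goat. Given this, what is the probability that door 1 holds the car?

Consider each possible location of the car in turn.
If it is behind door 1 (prior 1/3): door 2 is available, opened with probability 6/7; weight (1/3)·(6/7) = 2/7.
If it is behind door 2 (prior 1/3): the host opened door 2, so this case is ruled out; weight (1/3)·0 = 0.
If it is behind door 3 (prior 1/3): only door 2 is available, probability 1; weight (1/3)·1 = 1/3.
The weights sum to 13/21.
So P(the car behind door 1 | the host opened door 2) = (2/7) / (13/21) = 6/13.

6/13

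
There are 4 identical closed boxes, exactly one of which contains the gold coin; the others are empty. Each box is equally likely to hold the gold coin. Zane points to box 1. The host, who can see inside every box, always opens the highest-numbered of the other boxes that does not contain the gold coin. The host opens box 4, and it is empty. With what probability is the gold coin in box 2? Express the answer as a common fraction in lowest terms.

Condition on the true location of the gold coin.
If it is in any of boxes 1, 2, and 3 (prior 1/4 each): box 4 is the highest-numbered option available, probability 1; weight (1/4)·1 = 1/4 each.
If it is in box 4 (prior 1/4): the host opened box 4, so this case is ruled out; weight (1/4)·0 = 0.
The weights sum to 3/4.
So P(the gold coin in box 2 | the host opened box 4) = (1/4) / (3/4) = 1/3.

1/3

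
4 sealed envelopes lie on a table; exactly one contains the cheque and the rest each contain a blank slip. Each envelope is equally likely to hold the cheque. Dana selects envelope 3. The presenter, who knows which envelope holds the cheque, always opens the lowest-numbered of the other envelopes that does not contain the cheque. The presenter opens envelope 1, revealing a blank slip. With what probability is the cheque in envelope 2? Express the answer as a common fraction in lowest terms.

1/3

Condition on the true location of the cheque.
If it is in envelope 1 (prior 1/4): the presenter opened envelope 1, so this case is ruled out; weight (1/4)·0 = 0.
If it is in any of envelopes 2, 3, and 4 (prior 1/4 each): envelope 1 is the lowest-numbered option available, probability 1; weight (1/4)·1 = 1/4 each.
The weights sum to 3/4.
So P(the cheque in envelope 2 | the presenter opened envelope 1) = (1/4) / (3/4) = 1/3.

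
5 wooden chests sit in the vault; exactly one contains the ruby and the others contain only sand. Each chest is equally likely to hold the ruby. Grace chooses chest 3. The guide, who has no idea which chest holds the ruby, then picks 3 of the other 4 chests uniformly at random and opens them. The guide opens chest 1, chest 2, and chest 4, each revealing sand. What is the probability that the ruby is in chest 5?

Apply Bayes' rule, conditioning on where the ruby actually is.
If it is in any of chests 1, 2, and 4 (prior 1/5 each): that chest was opened and seen not to hold the prize — ruled out; weight (1/5)·0 = 0 each.
If it is in either of chests 3 and 5 (prior 1/5 each): the guide picks exactly this set with probability 1/4 regardless, and none is the prize; weight (1/5)·(1/4) = 1/20 each.
The weights sum to 1/10.
So P(the ruby in chest 5 | the guide opened chest 1, chest 2, and chest 4) = (1/20) / (1/10) = 1/2.

1/2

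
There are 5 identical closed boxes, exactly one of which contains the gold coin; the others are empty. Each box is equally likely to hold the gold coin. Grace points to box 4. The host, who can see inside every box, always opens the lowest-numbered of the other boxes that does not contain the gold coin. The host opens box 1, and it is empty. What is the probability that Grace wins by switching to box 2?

1/4

Consider each possible location of the gold coin in turn.
If it is in box 1 (prior 1/5): the host opened box 1, so this case is ruled out; weight (1/5)·0 = 0.
If it is in any of boxes 2, 3, 4, and 5 (prior 1/5 each): box 1 is the lowest-numbered option available, probability 1; weight (1/5)·1 = 1/5 each.
The weights sum to 4/5.
So P(the gold coin in box 2 | the host opened box 1) = (1/5) / (4/5) = 1/4.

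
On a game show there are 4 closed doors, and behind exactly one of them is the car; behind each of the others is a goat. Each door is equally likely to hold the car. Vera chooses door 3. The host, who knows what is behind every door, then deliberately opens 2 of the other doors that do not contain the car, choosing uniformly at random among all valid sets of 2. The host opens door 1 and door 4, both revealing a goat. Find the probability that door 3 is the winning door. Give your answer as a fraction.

Condition on the true location of the car.
If it is behind either of doors 1 and 4 (prior 1/4 each): that door was opened and seen not to hold the prize — ruled out; weight (1/4)·0 = 0 each.
If it is behind door 2 (prior 1/4): the host has no choice, probability 1; weight (1/4)·1 = 1/4.
If it is behind door 3 (prior 1/4): the host has 3 equally likely choices, so probability 1/3; weight (1/4)·(1/3) = 1/12.
The weights sum to 1/3.
So P(the car behind door 3 | the host opened door 1 and door 4) = (1/12) / (1/3) = 1/4.

1/4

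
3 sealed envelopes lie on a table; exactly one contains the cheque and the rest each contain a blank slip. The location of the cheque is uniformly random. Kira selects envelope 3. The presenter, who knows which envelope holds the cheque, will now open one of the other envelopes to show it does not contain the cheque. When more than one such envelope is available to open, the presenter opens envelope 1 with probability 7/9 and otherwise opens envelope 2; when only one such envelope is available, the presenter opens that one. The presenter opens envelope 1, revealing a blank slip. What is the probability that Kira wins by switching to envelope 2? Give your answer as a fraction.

9/16

Consider each possible location of the cheque in turn.
If it is in envelope 1 (prior 1/3): the presenter opened envelope 1, so this case is ruled out; weight (1/3)·0 = 0.
If it is in envelope 2 (prior 1/3): only envelope 1 is available, probability 1; weight (1/3)·1 = 1/3.
If it is in envelope 3 (prior 1/3): envelope 1 is available, opened with probability 7/9; weight (1/3)·(7/9) = 7/27.
The weights sum to 16/27.
So P(the cheque in envelope 2 | the presenter opened envelope 1) = (1/3) / (16/27) = 9/16.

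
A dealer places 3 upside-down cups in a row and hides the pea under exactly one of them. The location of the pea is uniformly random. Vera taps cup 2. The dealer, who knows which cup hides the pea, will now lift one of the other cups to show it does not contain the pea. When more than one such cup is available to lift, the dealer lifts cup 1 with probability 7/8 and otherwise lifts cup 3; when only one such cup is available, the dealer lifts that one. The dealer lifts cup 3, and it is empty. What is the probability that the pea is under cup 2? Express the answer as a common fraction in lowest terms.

Consider each possible location of the pea in turn.
If it is under cup 1 (prior 1/3): only cup 3 is available, probability 1; weight (1/3)·1 = 1/3.
If it is under cup 2 (prior 1/3): cup 1 is available but not opened, probability 1/8; weight (1/3)·(1/8) = 1/24.
If it is under cup 3 (prior 1/3): the dealer opened cup 3, so this case is ruled out; weight (1/3)·0 = 0.
The weights sum to 3/8.
So P(the pea under cup 2 | the dealer opened cup 3) = (1/24) / (3/8) = 1/9.

1/9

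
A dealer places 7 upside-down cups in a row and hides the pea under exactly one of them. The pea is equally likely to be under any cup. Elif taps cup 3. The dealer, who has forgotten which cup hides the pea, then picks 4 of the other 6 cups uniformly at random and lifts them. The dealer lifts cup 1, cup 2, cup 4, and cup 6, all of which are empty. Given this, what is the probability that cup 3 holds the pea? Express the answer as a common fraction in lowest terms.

1/3

Condition on the true location of the pea.
If it is under any of cups 1, 2, 4, and 6 (prior 1/7 each): that cup was opened and seen not to hold the prize — ruled out; weight (1/7)·0 = 0 each.
If it is under any of cups 3, 5, and 7 (prior 1/7 each): the dealer picks exactly this set with probability 1/15 regardless, and none is the prize; weight (1/7)·(1/15) = 1/105 each.
The weights sum to 1/35.
So P(the pea under cup 3 | the dealer opened cup 1, cup 2, cup 4, and cup 6) = (1/105) / (1/35) = 1/3.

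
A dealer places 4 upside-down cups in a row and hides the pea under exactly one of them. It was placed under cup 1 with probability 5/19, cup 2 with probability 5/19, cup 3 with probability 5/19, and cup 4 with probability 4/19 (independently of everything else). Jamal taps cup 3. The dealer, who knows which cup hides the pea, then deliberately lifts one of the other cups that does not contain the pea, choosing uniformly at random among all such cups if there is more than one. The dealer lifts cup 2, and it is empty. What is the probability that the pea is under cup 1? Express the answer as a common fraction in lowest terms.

15/37

Apply Bayes' rule, conditioning on where the pea actually is.
If it is under cup 1 (prior 5/19): the dealer has 2 equally likely choices, so probability 1/2; weight (5/19)·(1/2) = 5/38.
If it is under cup 2 (prior 5/19): the dealer opened cup 2, so this case is ruled out; weight (5/19)·0 = 0.
If it is under cup 3 (prior 5/19): the dealer has 3 equally likely choices, so probability 1/3; weight (5/19)·(1/3) = 5/57.
If it is under cup 4 (prior 4/19): the dealer has 2 equally likely choices, so probability 1/2; weight (4/19)·(1/2) = 2/19.
The weights sum to 37/114.
So P(the pea under cup 1 | the dealer opened cup 2) = (5/38) / (37/114) = 15/37.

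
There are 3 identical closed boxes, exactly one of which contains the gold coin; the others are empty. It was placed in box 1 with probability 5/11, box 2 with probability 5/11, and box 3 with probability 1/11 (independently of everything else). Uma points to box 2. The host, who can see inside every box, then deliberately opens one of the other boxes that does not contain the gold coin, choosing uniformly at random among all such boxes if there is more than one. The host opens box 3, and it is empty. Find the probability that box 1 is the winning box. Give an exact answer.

Consider each possible location of the gold coin in turn.
If it is in box 1 (prior 5/11): the host has no choice, probability 1; weight (5/11)·1 = 5/11.
If it is in box 2 (prior 5/11): the host has 2 equally likely choices, so probability 1/2; weight (5/11)·(1/2) = 5/22.
If it is in box 3 (prior 1/11): the host opened box 3, so this case is ruled out; weight (1/11)·0 = 0.
The weights sum to 15/22.
So P(the gold coin in box 1 | the host opened box 3) = (5/11) / (15/22) = 2/3.

2/3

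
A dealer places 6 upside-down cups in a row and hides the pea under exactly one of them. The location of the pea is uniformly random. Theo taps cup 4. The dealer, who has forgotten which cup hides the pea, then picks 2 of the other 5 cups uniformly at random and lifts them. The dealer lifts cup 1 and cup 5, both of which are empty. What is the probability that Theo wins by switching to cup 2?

1/4

Apply Bayes' rule, conditioning on where the pea actually is.
If it is under either of cups 1 and 5 (prior 1/6 each): that cup was opened and seen not to hold the prize — ruled out; weight (1/6)·0 = 0 each.
If it is under any of cups 2, 3, 4, and 6 (prior 1/6 each): the dealer picks exactly this set with probability 1/10 regardless, and none is the prize; weight (1/6)·(1/10) = 1/60 each.
The weights sum to 1/15.
So P(the pea under cup 2 | the dealer opened cup 1 and cup 5) = (1/60) / (1/15) = 1/4.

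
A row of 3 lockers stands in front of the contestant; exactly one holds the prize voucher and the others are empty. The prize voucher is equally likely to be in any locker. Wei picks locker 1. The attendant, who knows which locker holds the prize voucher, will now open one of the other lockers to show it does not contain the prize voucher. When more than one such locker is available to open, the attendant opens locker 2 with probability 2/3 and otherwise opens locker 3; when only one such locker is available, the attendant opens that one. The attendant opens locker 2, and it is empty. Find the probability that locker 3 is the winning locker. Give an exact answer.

3/5

Apply Bayes' rule, conditioning on where the prize voucher actually is.
If it is in locker 1 (prior 1/3): locker 2 is available, opened with probability 2/3; weight (1/3)·(2/3) = 2/9.
If it is in locker 2 (prior 1/3): the attendant opened locker 2, so this case is ruled out; weight (1/3)·0 = 0.
If it is in locker 3 (prior 1/3): only locker 2 is available, probability 1; weight (1/3)·1 = 1/3.
The weights sum to 5/9.
So P(the prize voucher in locker 3 | the attendant opened locker 2) = (1/3) / (5/9) = 3/5.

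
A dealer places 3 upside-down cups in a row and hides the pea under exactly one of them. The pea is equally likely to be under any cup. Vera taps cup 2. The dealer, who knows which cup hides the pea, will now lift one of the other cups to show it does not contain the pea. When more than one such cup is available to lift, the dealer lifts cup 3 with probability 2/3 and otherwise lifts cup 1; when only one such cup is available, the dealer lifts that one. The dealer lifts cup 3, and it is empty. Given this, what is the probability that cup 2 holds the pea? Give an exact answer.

2/5

Apply Bayes' rule, conditioning on where the pea actually is.
If it is under cup 1 (prior 1/3): only cup 3 is available, probability 1; weight (1/3)·1 = 1/3.
If it is under cup 2 (prior 1/3): cup 3 is available, opened with probability 2/3; weight (1/3)·(2/3) = 2/9.
If it is under cup 3 (prior 1/3): the dealer opened cup 3, so this case is ruled out; weight (1/3)·0 = 0.
The weights sum to 5/9.
So P(the pea under cup 2 | the dealer opened cup 3) = (2/9) / (5/9) = 2/5.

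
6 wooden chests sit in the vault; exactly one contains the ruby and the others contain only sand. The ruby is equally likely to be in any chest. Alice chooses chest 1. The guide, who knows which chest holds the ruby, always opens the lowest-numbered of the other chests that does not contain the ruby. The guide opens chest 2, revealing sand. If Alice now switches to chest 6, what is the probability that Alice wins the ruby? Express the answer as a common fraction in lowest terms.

Apply Bayes' rule, conditioning on where the ruby actually is.
If it is in any of chests 1, 3, 4, 5, and 6 (prior 1/6 each): chest 2 is the lowest-numbered option available, probability 1; weight (1/6)·1 = 1/6 each.
If it is in chest 2 (prior 1/6): the guide opened chest 2, so this case is ruled out; weight (1/6)·0 = 0.
The weights sum to 5/6.
So P(the ruby in chest 6 | the guide opened chest 2) = (1/6) / (5/6) = 1/5.

1/5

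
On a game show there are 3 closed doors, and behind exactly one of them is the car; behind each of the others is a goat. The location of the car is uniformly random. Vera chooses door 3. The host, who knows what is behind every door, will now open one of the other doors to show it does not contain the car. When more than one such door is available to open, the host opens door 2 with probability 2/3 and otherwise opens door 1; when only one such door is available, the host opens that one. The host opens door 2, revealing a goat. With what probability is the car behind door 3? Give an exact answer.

Condition on the true location of the car.
If it is behind door 1 (prior 1/3): only door 2 is available, probability 1; weight (1/3)·1 = 1/3.
If it is behind door 2 (prior 1/3): the host opened door 2, so this case is ruled out; weight (1/3)·0 = 0.
If it is behind door 3 (prior 1/3): door 2 is available, opened with probability 2/3; weight (1/3)·(2/3) = 2/9.
The weights sum to 5/9.
So P(the car behind door 3 | the host opened door 2) = (2/9) / (5/9) = 2/5.

2/5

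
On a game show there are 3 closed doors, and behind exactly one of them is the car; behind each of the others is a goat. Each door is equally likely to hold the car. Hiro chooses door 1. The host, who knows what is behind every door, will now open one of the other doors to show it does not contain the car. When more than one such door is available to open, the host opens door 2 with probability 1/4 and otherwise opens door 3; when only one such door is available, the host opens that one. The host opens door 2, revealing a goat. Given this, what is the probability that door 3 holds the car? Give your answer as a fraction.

Condition on the true location of the car.
If it is behind door 1 (prior 1/3): door 2 is available, opened with probability 1/4; weight (1/3)·(1/4) = 1/12.
If it is behind door 2 (prior 1/3): the host opened door 2, so this case is ruled out; weight (1/3)·0 = 0.
If it is behind door 3 (prior 1/3): only door 2 is available, probability 1; weight (1/3)·1 = 1/3.
The weights sum to 5/12.
So P(the car behind door 3 | the host opened door 2) = (1/3) / (5/12) = 4/5.

4/5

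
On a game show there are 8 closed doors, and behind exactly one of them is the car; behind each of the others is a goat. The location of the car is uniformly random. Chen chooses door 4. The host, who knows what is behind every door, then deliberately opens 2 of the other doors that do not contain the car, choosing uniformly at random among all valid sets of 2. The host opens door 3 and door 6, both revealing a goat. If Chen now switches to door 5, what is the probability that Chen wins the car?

7/40

Apply Bayes' rule, conditioning on where the car actually is.
If it is behind any of doors 1, 2, 5, 7, and 8 (prior 1/8 each): the host has 15 equally likely choices, so probability 1/15; weight (1/8)·(1/15) = 1/120 each.
If it is behind either of doors 3 and 6 (prior 1/8 each): that door was opened and seen not to hold the prize — ruled out; weight (1/8)·0 = 0 each.
If it is behind door 4 (prior 1/8): the host has 21 equally likely choices, so probability 1/21; weight (1/8)·(1/21) = 1/168.
The weights sum to 1/21.
So P(the car behind door 5 | the host opened door 3 and door 6) = (1/120) / (1/21) = 7/40.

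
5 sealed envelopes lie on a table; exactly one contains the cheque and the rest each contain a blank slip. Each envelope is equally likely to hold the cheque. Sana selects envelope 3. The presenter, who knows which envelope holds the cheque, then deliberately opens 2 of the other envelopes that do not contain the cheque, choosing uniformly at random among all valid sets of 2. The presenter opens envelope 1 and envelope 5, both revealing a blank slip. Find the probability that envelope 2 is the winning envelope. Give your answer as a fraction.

Consider each possible location of the cheque in turn.
If it is in either of envelopes 1 and 5 (prior 1/5 each): that envelope was opened and seen not to hold the prize — ruled out; weight (1/5)·0 = 0 each.
If it is in either of envelopes 2 and 4 (prior 1/5 each): the presenter has 3 equally likely choices, so probability 1/3; weight (1/5)·(1/3) = 1/15 each.
If it is in envelope 3 (prior 1/5): the presenter has 6 equally likely choices, so probability 1/6; weight (1/5)·(1/6) = 1/30.
The weights sum to 1/6.
So P(the cheque in envelope 2 | the presenter opened envelope 1 and envelope 5) = (1/15) / (1/6) = 2/5.

2/5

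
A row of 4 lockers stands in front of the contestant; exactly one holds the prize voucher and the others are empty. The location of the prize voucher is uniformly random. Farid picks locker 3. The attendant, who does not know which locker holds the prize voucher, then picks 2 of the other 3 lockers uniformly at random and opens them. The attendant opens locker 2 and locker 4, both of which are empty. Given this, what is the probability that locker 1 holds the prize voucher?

Because the attendant chose which lockers to open without knowing where the prize voucher is, the choice is independent of the prize location. Learning that none of the 2 opened lockers holds the prize voucher simply rules out those 2 locations and leaves the remaining 2 lockers still equally likely by symmetry.
So P(the prize voucher in locker 1) = 1/2.

1/2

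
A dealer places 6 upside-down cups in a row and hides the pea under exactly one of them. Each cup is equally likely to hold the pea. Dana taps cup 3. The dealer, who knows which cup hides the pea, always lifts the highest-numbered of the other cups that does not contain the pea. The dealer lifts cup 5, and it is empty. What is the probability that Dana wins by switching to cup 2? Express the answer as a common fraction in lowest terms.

0

Apply Bayes' rule, conditioning on where the pea actually is.
If it is under any of cups 1, 2, 3, and 4 (prior 1/6 each): the dealer would have opened cup 6 instead, probability 0; weight (1/6)·0 = 0 each.
If it is under cup 5 (prior 1/6): the dealer opened cup 5, so this case is ruled out; weight (1/6)·0 = 0.
If it is under cup 6 (prior 1/6): cup 5 is the highest-numbered option available, probability 1; weight (1/6)·1 = 1/6.
The weights sum to 1/6.
So P(the pea under cup 2 | the dealer opened cup 5) = 0 / (1/6) = 0.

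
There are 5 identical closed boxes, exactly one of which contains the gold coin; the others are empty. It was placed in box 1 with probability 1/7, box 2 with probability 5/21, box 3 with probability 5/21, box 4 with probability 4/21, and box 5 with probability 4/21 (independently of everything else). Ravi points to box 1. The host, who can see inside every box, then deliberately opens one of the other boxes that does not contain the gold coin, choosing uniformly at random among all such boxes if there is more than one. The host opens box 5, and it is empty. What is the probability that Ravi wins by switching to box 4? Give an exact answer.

16/65

Condition on the true location of the gold coin.
If it is in box 1 (prior 1/7): the host has 4 equally likely choices, so probability 1/4; weight (1/7)·(1/4) = 1/28.
If it is in either of boxes 2 and 3 (prior 5/21 each): the host has 3 equally likely choices, so probability 1/3; weight (5/21)·(1/3) = 5/63 each.
If it is in box 4 (prior 4/21): the host has 3 equally likely choices, so probability 1/3; weight (4/21)·(1/3) = 4/63.
If it is in box 5 (prior 4/21): the host opened box 5, so this case is ruled out; weight (4/21)·0 = 0.
The weights sum to 65/252.
So P(the gold coin in box 4 | the host opened box 5) = (4/63) / (65/252) = 16/65.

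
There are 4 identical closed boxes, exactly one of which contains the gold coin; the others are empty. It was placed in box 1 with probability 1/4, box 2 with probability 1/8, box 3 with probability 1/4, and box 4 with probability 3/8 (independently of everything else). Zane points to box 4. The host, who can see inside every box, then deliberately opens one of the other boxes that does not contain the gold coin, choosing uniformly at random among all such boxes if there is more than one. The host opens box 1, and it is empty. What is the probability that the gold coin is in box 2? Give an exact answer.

Condition on the true location of the gold coin.
If it is in box 1 (prior 1/4): the host opened box 1, so this case is ruled out; weight (1/4)·0 = 0.
If it is in box 2 (prior 1/8): the host has 2 equally likely choices, so probability 1/2; weight (1/8)·(1/2) = 1/16.
If it is in box 3 (prior 1/4): the host has 2 equally likely choices, so probability 1/2; weight (1/4)·(1/2) = 1/8.
If it is in box 4 (prior 3/8): the host has 3 equally likely choices, so probability 1/3; weight (3/8)·(1/3) = 1/8.
The weights sum to 5/16.
So P(the gold coin in box 2 | the host opened box 1) = (1/16) / (5/16) = 1/5.

1/5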